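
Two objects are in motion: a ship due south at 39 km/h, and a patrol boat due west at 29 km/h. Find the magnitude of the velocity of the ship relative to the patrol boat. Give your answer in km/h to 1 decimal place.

Taking east as x and north as y: ship velocity = (0.000, -39.000) km/h; patrol boat velocity = (-29.000, 0.000) km/h.
Velocity of ship relative to patrol boat = (0.000, -39.000) − (-29.000, 0.000) = (29.000, -39.000) km/h.
Magnitude = |(29.000, -39.000)| = 48.600 km/h.

48.6 km/h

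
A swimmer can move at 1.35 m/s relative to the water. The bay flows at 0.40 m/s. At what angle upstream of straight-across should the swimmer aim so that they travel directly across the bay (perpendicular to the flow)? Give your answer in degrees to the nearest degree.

To cancel the current, the upstream component of the swimmer's velocity must equal the flow: 1.35 sin θ = 0.40.
sin θ = 0.40 / 1.35 = 0.2963.
θ = arcsin(0.2963) = 17.235°.

17°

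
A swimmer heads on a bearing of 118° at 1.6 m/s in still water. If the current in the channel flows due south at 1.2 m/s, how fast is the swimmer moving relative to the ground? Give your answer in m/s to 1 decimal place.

Taking east as x and north as y: velocity relative to the water = (1.413, -0.751) m/s; the water relative to ground = (0.000, -1.200) m/s.
Velocity relative to ground = (1.413, -0.751) + (0.000, -1.200) = (1.413, -1.951) m/s.
Speed = |(1.413, -1.951)| = 2.409 m/s.

2.4 m/s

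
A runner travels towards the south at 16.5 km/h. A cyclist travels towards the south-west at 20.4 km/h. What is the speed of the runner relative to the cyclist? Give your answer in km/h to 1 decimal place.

14.6 km/h

Taking east as x and north as y: runner velocity = (0.000, -16.500) km/h; cyclist velocity = (-14.425, -14.425) km/h.
Velocity of runner relative to cyclist = (0.000, -16.500) − (-14.425, -14.425) = (14.425, -2.075) km/h.
Magnitude = |(14.425, -2.075)| = 14.573 km/h.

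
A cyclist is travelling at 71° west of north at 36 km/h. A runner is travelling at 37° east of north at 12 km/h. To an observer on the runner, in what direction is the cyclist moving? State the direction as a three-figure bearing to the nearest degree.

273°

Taking east as x and north as y: cyclist velocity = (-34.039, 11.720) km/h; runner velocity = (7.222, 9.584) km/h.
Velocity of cyclist relative to runner = (-34.039, 11.720) − (7.222, 9.584) = (-41.260, 2.137) km/h.
Bearing = atan2(-41.26, 2.14) = 272.96° clockwise from north.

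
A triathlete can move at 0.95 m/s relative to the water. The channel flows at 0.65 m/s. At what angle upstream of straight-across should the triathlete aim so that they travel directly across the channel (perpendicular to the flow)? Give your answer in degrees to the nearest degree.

To cancel the current, the upstream component of the triathlete's velocity must equal the flow: 0.95 sin θ = 0.65.
sin θ = 0.65 / 0.95 = 0.6842.
θ = arcsin(0.6842) = 43.174°.

43°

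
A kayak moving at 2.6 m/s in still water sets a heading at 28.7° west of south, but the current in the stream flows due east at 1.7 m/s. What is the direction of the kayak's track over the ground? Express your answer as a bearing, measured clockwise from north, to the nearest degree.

169°

Taking east as x and north as y: velocity relative to the water = (-1.249, -2.281) m/s; the water relative to ground = (1.700, 0.000) m/s.
Velocity relative to ground = (-1.249, -2.281) + (1.700, 0.000) = (0.451, -2.281) m/s.
Bearing = atan2(0.45, -2.28) = 168.80° clockwise from north.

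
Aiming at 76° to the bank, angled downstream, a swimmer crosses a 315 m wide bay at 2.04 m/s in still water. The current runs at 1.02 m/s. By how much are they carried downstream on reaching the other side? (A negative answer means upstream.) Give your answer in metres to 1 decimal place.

240.9 m

Perpendicular speed = 1.979 m/s; crossing time = 315 / 1.979 = 159.139 s.
Net downstream speed = 1.514 m/s.
Drift = 1.514 × 159.139 = 240.860 m (downstream).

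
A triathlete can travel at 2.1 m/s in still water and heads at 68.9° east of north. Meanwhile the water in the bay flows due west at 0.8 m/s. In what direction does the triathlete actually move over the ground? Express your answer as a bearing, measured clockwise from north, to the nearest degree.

057°

Taking east as x and north as y: velocity relative to the water = (1.959, 0.756) m/s; the water relative to ground = (-0.800, 0.000) m/s.
Velocity relative to ground = (1.959, 0.756) + (-0.800, 0.000) = (1.159, 0.756) m/s.
Bearing = atan2(1.16, 0.76) = 56.89° clockwise from north.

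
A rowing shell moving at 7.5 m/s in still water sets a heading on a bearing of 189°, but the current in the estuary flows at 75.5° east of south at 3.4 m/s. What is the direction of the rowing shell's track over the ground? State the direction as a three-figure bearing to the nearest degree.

166°

Taking east as x and north as y: velocity relative to the water = (-1.173, -7.408) m/s; the water relative to ground = (3.292, -0.851) m/s.
Velocity relative to ground = (-1.173, -7.408) + (3.292, -0.851) = (2.118, -8.259) m/s.
Bearing = atan2(2.12, -8.26) = 165.61° clockwise from north.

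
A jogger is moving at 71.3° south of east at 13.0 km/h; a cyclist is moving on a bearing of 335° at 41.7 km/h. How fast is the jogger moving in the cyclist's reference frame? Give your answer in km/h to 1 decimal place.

Taking east as x and north as y: jogger velocity = (4.168, -12.314) km/h; cyclist velocity = (-17.623, 37.793) km/h.
Velocity of jogger relative to cyclist = (4.168, -12.314) − (-17.623, 37.793) = (21.791, -50.107) km/h.
Magnitude = |(21.791, -50.107)| = 54.640 km/h.

54.6 km/h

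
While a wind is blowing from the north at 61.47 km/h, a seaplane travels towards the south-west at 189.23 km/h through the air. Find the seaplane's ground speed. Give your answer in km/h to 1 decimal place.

Taking east as x and north as y: velocity relative to the air = (-133.806, -133.806) km/h; the air relative to ground = (0.000, -61.470) km/h.
Velocity relative to ground = (-133.806, -133.806) + (0.000, -61.470) = (-133.806, -195.276) km/h.
Speed = |(-133.806, -195.276)| = 236.721 km/h.

236.7 km/h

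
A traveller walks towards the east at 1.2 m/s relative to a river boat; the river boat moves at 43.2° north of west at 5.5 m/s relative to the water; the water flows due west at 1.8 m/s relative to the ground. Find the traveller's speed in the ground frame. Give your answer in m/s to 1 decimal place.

6.0 m/s

In east/north components (m/s): traveller relative to river boat = (1.200, 0.000); river boat relative to water = (-4.009, 3.765); water relative to ground = (-1.800, 0.000).
Sum = (-4.609, 3.765) m/s.
Speed = |(-4.609, 3.765)| = 5.952 m/s.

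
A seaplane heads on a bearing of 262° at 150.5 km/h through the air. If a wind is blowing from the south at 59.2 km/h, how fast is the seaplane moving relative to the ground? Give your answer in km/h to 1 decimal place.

Taking east as x and north as y: velocity relative to the air = (-149.035, -20.946) km/h; the air relative to ground = (0.000, 59.200) km/h.
Velocity relative to ground = (-149.035, -20.946) + (0.000, 59.200) = (-149.035, 38.254) km/h.
Speed = |(-149.035, 38.254)| = 153.867 km/h.

153.9 km/h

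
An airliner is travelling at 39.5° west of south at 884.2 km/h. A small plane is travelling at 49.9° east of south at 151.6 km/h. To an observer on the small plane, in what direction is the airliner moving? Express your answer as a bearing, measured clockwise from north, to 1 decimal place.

Taking east as x and north as y: airliner velocity = (-562.420, -682.270) km/h; small plane velocity = (115.962, -97.649) km/h.
Velocity of airliner relative to small plane = (-562.420, -682.270) − (115.962, -97.649) = (-678.382, -584.621) km/h.
Bearing = atan2(-678.38, -584.62) = 229.25° clockwise from north.

229.2°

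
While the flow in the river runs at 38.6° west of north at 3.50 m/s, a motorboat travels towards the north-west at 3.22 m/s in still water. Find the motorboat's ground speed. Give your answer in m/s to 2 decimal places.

Taking east as x and north as y: velocity relative to the water = (-2.277, 2.277) m/s; the water relative to ground = (-2.184, 2.735) m/s.
Velocity relative to ground = (-2.277, 2.277) + (-2.184, 2.735) = (-4.460, 5.012) m/s.
Speed = |(-4.460, 5.012)| = 6.710 m/s.

6.71 m/s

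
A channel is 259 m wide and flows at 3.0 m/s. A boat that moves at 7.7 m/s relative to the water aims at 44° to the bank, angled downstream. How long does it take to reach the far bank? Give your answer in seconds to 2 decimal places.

The component of the boat's velocity perpendicular to the bank is 7.7 × sin 44° = 5.349 m/s.
Only the cross-stream component determines the crossing time; the current contributes nothing perpendicular to the bank.
Time = 259 / 5.349 = 48.421 s.

48.42 s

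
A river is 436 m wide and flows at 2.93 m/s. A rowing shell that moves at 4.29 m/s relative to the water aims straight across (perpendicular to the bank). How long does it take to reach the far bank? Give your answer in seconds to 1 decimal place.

The component of the rowing shell's velocity perpendicular to the bank is 4.29 m/s.
The current is parallel to the bank, so it does not affect the crossing time.
Time = 436 / 4.290 = 101.632 s.

101.6 s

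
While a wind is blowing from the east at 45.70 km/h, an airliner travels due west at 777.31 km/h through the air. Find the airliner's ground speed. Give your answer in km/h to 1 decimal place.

823.0 km/h

Taking east as x and north as y: velocity relative to the air = (-777.310, 0.000) km/h; the air relative to ground = (-45.700, 0.000) km/h.
Velocity relative to ground = (-777.310, 0.000) + (-45.700, 0.000) = (-823.010, 0.000) km/h.
Speed = |(-823.010, 0.000)| = 823.010 km/h.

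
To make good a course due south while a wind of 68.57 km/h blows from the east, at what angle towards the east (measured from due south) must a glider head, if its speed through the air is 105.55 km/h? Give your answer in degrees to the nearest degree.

41°

The wind pushes perpendicular to the desired track; the heading must have a component into the wind equal to 68.57 km/h: 105.55 sin θ = 68.57.
sin θ = 0.6496, so θ = 40.515°.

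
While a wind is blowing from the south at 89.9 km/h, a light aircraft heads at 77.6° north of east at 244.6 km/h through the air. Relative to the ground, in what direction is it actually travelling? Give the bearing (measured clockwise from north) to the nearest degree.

009°

Taking east as x and north as y: velocity relative to the air = (52.524, 238.894) km/h; the air relative to ground = (0.000, 89.900) km/h.
Velocity relative to ground = (52.524, 238.894) + (0.000, 89.900) = (52.524, 328.794) km/h.
Bearing = atan2(52.52, 328.79) = 9.08° clockwise from north.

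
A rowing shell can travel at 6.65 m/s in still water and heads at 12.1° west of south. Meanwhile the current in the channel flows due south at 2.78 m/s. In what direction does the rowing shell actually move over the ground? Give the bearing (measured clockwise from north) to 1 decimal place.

188.5°

Taking east as x and north as y: velocity relative to the water = (-1.394, -6.502) m/s; the water relative to ground = (0.000, -2.780) m/s.
Velocity relative to ground = (-1.394, -6.502) + (0.000, -2.780) = (-1.394, -9.282) m/s.
Bearing = atan2(-1.39, -9.28) = 188.54° clockwise from north.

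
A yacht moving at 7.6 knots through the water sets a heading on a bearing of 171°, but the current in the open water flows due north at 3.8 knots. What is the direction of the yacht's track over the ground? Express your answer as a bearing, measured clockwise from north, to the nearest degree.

Taking east as x and north as y: velocity relative to the water = (1.189, -7.506) knots; the water relative to ground = (0.000, 3.800) knots.
Velocity relative to ground = (1.189, -7.506) + (0.000, 3.800) = (1.189, -3.706) knots.
Bearing = atan2(1.19, -3.71) = 162.22° clockwise from north.

162°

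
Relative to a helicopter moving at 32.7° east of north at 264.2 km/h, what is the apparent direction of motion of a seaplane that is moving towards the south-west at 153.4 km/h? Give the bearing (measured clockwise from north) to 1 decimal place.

Taking east as x and north as y: seaplane velocity = (-108.470, -108.470) km/h; helicopter velocity = (142.731, 222.327) km/h.
Velocity of seaplane relative to helicopter = (-108.470, -108.470) − (142.731, 222.327) = (-251.202, -330.797) km/h.
Bearing = atan2(-251.20, -330.80) = 217.21° clockwise from north.

217.2°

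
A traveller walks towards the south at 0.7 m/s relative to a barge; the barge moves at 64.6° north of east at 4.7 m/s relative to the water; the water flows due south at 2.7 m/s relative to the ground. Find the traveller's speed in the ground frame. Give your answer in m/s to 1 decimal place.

In east/north components (m/s): traveller relative to barge = (0.000, -0.700); barge relative to water = (2.016, 4.246); water relative to ground = (0.000, -2.700).
Sum = (2.016, 0.846) m/s.
Speed = |(2.016, 0.846)| = 2.186 m/s.

2.2 m/s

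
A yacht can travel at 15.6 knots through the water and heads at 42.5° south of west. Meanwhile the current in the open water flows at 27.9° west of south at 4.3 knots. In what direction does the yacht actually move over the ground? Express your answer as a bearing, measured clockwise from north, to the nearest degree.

Taking east as x and north as y: velocity relative to the water = (-11.502, -10.539) knots; the water relative to ground = (-2.012, -3.800) knots.
Velocity relative to ground = (-11.502, -10.539) + (-2.012, -3.800) = (-13.514, -14.339) knots.
Bearing = atan2(-13.51, -14.34) = 223.30° clockwise from north.

223°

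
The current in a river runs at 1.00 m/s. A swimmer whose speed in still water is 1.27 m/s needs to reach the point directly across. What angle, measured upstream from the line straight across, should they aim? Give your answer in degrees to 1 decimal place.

To cancel the current, the upstream component of the swimmer's velocity must equal the flow: 1.27 sin θ = 1.00.
sin θ = 1.00 / 1.27 = 0.7874.
θ = arcsin(0.7874) = 51.943°.

51.9°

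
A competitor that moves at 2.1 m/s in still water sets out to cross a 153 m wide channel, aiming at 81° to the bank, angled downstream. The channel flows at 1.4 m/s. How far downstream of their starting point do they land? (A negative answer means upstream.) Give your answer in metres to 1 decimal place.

127.5 m

Perpendicular speed = 2.074 m/s; crossing time = 153 / 2.074 = 73.765 s.
Net downstream speed = 1.729 m/s.
Drift = 1.729 × 73.765 = 127.504 m (downstream).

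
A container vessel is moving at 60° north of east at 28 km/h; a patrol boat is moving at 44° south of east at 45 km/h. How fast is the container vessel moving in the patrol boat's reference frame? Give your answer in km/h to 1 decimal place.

Taking east as x and north as y: container vessel velocity = (14.000, 24.249) km/h; patrol boat velocity = (32.370, -31.260) km/h.
Velocity of container vessel relative to patrol boat = (14.000, 24.249) − (32.370, -31.260) = (-18.370, 55.508) km/h.
Magnitude = |(-18.370, 55.508)| = 58.469 km/h.

58.5 km/h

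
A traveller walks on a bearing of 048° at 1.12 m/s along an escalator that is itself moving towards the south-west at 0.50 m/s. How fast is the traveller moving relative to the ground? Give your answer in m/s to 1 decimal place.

Taking east as x and north as y: escalator velocity = (-0.354, -0.354) m/s; traveller velocity relative to escalator = (0.832, 0.749) m/s.
Velocity relative to ground = (-0.354, -0.354) + (0.832, 0.749) = (0.479, 0.396) m/s.
Speed = |(0.479, 0.396)| = 0.621 m/s.

0.6 m/s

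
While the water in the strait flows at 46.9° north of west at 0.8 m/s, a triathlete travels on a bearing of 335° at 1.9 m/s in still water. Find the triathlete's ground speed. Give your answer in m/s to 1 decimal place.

2.7 m/s

Taking east as x and north as y: velocity relative to the water = (-0.803, 1.722) m/s; the water relative to ground = (-0.547, 0.584) m/s.
Velocity relative to ground = (-0.803, 1.722) + (-0.547, 0.584) = (-1.350, 2.306) m/s.
Speed = |(-1.350, 2.306)| = 2.672 m/s.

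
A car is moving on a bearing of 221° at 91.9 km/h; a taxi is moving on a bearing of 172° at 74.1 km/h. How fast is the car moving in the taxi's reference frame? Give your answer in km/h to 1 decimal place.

Taking east as x and north as y: car velocity = (-60.292, -69.358) km/h; taxi velocity = (10.313, -73.379) km/h.
Velocity of car relative to taxi = (-60.292, -69.358) − (10.313, -73.379) = (-70.605, 4.021) km/h.
Magnitude = |(-70.605, 4.021)| = 70.719 km/h.

70.7 km/h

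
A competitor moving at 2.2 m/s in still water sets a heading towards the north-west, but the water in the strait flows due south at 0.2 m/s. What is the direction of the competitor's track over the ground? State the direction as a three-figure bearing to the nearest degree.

311°

Taking east as x and north as y: velocity relative to the water = (-1.556, 1.556) m/s; the water relative to ground = (0.000, -0.200) m/s.
Velocity relative to ground = (-1.556, 1.556) + (0.000, -0.200) = (-1.556, 1.356) m/s.
Bearing = atan2(-1.56, 1.36) = 311.07° clockwise from north.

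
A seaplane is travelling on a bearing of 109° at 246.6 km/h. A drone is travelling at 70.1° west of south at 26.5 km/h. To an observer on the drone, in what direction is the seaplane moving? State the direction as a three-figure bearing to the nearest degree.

105°

Taking east as x and north as y: seaplane velocity = (233.165, -80.285) km/h; drone velocity = (-24.918, -9.020) km/h.
Velocity of seaplane relative to drone = (233.165, -80.285) − (-24.918, -9.020) = (258.083, -71.265) km/h.
Bearing = atan2(258.08, -71.27) = 105.44° clockwise from north.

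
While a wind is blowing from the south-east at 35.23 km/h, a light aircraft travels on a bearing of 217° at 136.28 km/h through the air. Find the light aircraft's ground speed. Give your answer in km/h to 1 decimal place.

135.9 km/h

Taking east as x and north as y: velocity relative to the air = (-82.015, -108.838) km/h; the air relative to ground = (-24.911, 24.911) km/h.
Velocity relative to ground = (-82.015, -108.838) + (-24.911, 24.911) = (-106.927, -83.927) km/h.
Speed = |(-106.927, -83.927)| = 135.930 km/h.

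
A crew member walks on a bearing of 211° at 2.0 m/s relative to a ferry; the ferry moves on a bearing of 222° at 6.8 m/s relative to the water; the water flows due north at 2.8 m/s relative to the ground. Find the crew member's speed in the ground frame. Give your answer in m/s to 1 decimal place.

6.8 m/s

In east/north components (m/s): crew member relative to ferry = (-1.030, -1.714); ferry relative to water = (-4.550, -5.053); water relative to ground = (0.000, 2.800).
Sum = (-5.580, -3.968) m/s.
Speed = |(-5.580, -3.968)| = 6.847 m/s.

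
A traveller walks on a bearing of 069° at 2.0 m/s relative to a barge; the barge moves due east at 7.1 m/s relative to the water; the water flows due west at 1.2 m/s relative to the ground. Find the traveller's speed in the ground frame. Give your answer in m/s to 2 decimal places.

In east/north components (m/s): traveller relative to barge = (1.867, 0.717); barge relative to water = (7.100, 0.000); water relative to ground = (-1.200, 0.000).
Sum = (7.767, 0.717) m/s.
Speed = |(7.767, 0.717)| = 7.800 m/s.

7.80 m/s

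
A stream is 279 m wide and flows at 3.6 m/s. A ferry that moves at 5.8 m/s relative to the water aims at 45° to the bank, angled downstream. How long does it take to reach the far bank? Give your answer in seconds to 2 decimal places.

68.03 s

The component of the ferry's velocity perpendicular to the bank is 5.8 × sin 45° = 4.101 m/s.
The flow acts along the bank and has no component across it.
Time = 279 / 4.101 = 68.029 s.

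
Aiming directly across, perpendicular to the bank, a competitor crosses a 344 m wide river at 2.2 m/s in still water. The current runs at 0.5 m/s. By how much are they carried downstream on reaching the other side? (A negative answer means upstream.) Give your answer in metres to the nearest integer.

Perpendicular speed = 2.200 m/s; crossing time = 344 / 2.200 = 156.364 s.
Net downstream speed = 0.500 m/s.
Drift = 0.500 × 156.364 = 78.182 m (downstream).

78 m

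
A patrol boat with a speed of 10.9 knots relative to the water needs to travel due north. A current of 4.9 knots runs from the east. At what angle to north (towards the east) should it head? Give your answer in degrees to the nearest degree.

The current pushes perpendicular to the desired track; the heading must have a component into the current equal to 4.9 knots: 10.9 sin θ = 4.9.
sin θ = 0.4495, so θ = 26.714°.

27°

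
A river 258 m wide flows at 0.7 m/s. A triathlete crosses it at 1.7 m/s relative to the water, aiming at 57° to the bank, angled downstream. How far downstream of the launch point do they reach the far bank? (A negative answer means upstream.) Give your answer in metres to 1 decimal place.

294.2 m

Perpendicular speed = 1.426 m/s; crossing time = 258 / 1.426 = 180.959 s.
Net downstream speed = 1.626 m/s.
Drift = 1.626 × 180.959 = 294.218 m (downstream).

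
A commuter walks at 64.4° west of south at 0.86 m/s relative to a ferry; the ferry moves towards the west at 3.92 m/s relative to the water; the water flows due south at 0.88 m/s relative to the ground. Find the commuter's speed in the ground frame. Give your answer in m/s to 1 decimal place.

4.9 m/s

In east/north components (m/s): commuter relative to ferry = (-0.776, -0.372); ferry relative to water = (-3.920, 0.000); water relative to ground = (0.000, -0.880).
Sum = (-4.696, -1.252) m/s.
Speed = |(-4.696, -1.252)| = 4.860 m/s.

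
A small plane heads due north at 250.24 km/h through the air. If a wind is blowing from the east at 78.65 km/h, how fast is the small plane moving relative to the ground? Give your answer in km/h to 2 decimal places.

262.31 km/h

Taking east as x and north as y: velocity relative to the air = (0.000, 250.240) km/h; the air relative to ground = (-78.650, 0.000) km/h.
Velocity relative to ground = (0.000, 250.240) + (-78.650, 0.000) = (-78.650, 250.240) km/h.
Speed = |(-78.650, 250.240)| = 262.309 km/h.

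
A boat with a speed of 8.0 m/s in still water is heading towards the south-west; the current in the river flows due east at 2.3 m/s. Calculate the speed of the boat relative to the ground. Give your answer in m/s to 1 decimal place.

6.6 m/s

Taking east as x and north as y: velocity relative to the water = (-5.657, -5.657) m/s; the water relative to ground = (2.300, 0.000) m/s.
Velocity relative to ground = (-5.657, -5.657) + (2.300, 0.000) = (-3.357, -5.657) m/s.
Speed = |(-3.357, -5.657)| = 6.578 m/s.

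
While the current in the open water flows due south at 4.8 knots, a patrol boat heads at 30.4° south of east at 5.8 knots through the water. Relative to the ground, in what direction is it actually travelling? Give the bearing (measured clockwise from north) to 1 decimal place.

147.1°

Taking east as x and north as y: velocity relative to the water = (5.003, -2.935) knots; the water relative to ground = (0.000, -4.800) knots.
Velocity relative to ground = (5.003, -2.935) + (0.000, -4.800) = (5.003, -7.735) knots.
Bearing = atan2(5.00, -7.73) = 147.11° clockwise from north.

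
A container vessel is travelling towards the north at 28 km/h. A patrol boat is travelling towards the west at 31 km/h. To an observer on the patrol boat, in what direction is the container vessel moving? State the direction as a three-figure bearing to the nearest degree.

Taking east as x and north as y: container vessel velocity = (0.000, 28.000) km/h; patrol boat velocity = (-31.000, 0.000) km/h.
Velocity of container vessel relative to patrol boat = (0.000, 28.000) − (-31.000, 0.000) = (31.000, 28.000) km/h.
Bearing = atan2(31.00, 28.00) = 47.91° clockwise from north.

048°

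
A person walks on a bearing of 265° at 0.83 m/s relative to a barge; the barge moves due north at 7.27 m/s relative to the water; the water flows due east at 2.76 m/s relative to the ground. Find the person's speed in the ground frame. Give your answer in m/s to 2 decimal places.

7.45 m/s

In east/north components (m/s): person relative to barge = (-0.827, -0.072); barge relative to water = (0.000, 7.270); water relative to ground = (2.760, 0.000).
Sum = (1.933, 7.198) m/s.
Speed = |(1.933, 7.198)| = 7.453 m/s.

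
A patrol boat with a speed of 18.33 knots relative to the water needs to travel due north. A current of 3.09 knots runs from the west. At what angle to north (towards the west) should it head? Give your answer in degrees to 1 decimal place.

The current pushes perpendicular to the desired track; the heading must have a component into the current equal to 3.09 knots: 18.33 sin θ = 3.09.
sin θ = 0.1686, so θ = 9.705°.

9.7°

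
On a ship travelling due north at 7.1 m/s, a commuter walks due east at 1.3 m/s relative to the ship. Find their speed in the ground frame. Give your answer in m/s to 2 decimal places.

7.22 m/s

Taking east as x and north as y: ship velocity = (0.000, 7.100) m/s; commuter velocity relative to ship = (1.300, 0.000) m/s.
Velocity relative to ground = (0.000, 7.100) + (1.300, 0.000) = (1.300, 7.100) m/s.
Speed = |(1.300, 7.100)| = 7.218 m/s.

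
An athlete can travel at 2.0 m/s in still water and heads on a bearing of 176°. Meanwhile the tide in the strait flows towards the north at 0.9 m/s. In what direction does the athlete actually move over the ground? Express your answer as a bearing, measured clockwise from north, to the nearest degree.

173°

Taking east as x and north as y: velocity relative to the water = (0.140, -1.995) m/s; the water relative to ground = (0.000, 0.900) m/s.
Velocity relative to ground = (0.140, -1.995) + (0.000, 0.900) = (0.140, -1.095) m/s.
Bearing = atan2(0.14, -1.10) = 172.74° clockwise from north.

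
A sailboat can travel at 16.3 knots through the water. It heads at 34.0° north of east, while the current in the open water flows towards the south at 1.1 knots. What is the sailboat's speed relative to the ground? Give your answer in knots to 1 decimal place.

Taking east as x and north as y: velocity relative to the water = (13.513, 9.115) knots; the water relative to ground = (0.000, -1.100) knots.
Velocity relative to ground = (13.513, 9.115) + (0.000, -1.100) = (13.513, 8.015) knots.
Speed = |(13.513, 8.015)| = 15.711 knots.

15.7 knots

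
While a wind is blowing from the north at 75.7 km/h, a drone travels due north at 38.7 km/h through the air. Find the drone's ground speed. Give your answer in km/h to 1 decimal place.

37.0 km/h

Taking east as x and north as y: velocity relative to the air = (0.000, 38.700) km/h; the air relative to ground = (0.000, -75.700) km/h.
Velocity relative to ground = (0.000, 38.700) + (0.000, -75.700) = (0.000, -37.000) km/h.
Speed = |(0.000, -37.000)| = 37.000 km/h.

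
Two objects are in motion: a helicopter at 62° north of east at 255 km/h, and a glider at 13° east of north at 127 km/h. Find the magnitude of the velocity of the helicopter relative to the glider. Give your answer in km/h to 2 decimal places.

Taking east as x and north as y: helicopter velocity = (119.715, 225.152) km/h; glider velocity = (28.569, 123.745) km/h.
Velocity of helicopter relative to glider = (119.715, 225.152) − (28.569, 123.745) = (91.146, 101.407) km/h.
Magnitude = |(91.146, 101.407)| = 136.349 km/h.

136.35 km/h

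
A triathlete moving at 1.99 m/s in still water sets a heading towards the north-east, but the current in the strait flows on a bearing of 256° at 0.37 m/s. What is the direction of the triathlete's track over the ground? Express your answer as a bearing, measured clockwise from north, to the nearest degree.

039°

Taking east as x and north as y: velocity relative to the water = (1.407, 1.407) m/s; the water relative to ground = (-0.359, -0.090) m/s.
Velocity relative to ground = (1.407, 1.407) + (-0.359, -0.090) = (1.048, 1.318) m/s.
Bearing = atan2(1.05, 1.32) = 38.50° clockwise from north.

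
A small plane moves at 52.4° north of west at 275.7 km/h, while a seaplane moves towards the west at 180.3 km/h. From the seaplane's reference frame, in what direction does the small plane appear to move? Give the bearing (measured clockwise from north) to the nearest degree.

003°

Taking east as x and north as y: small plane velocity = (-168.217, 218.434) km/h; seaplane velocity = (-180.300, 0.000) km/h.
Velocity of small plane relative to seaplane = (-168.217, 218.434) − (-180.300, 0.000) = (12.083, 218.434) km/h.
Bearing = atan2(12.08, 218.43) = 3.17° clockwise from north.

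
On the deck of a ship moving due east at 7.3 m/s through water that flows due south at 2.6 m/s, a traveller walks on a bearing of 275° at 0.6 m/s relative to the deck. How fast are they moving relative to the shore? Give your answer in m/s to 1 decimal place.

In east/north components (m/s): traveller relative to ship = (-0.598, 0.052); ship relative to water = (7.300, 0.000); water relative to ground = (0.000, -2.600).
Sum = (6.702, -2.548) m/s.
Speed = |(6.702, -2.548)| = 7.170 m/s.

7.2 m/s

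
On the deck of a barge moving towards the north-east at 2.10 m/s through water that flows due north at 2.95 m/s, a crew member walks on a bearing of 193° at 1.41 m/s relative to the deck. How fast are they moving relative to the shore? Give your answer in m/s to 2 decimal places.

3.28 m/s

In east/north components (m/s): crew member relative to barge = (-0.317, -1.374); barge relative to water = (1.485, 1.485); water relative to ground = (0.000, 2.950).
Sum = (1.168, 3.061) m/s.
Speed = |(1.168, 3.061)| = 3.276 m/s.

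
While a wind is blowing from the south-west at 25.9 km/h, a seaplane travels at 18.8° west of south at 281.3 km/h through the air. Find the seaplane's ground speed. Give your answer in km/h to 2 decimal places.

Taking east as x and north as y: velocity relative to the air = (-90.653, -266.292) km/h; the air relative to ground = (18.314, 18.314) km/h.
Velocity relative to ground = (-90.653, -266.292) + (18.314, 18.314) = (-72.339, -247.978) km/h.
Speed = |(-72.339, -247.978)| = 258.314 km/h.

258.31 km/h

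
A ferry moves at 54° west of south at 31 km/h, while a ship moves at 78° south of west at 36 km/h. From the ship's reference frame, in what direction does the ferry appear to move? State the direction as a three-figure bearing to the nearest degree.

Taking east as x and north as y: ferry velocity = (-25.080, -18.221) km/h; ship velocity = (-7.485, -35.213) km/h.
Velocity of ferry relative to ship = (-25.080, -18.221) − (-7.485, -35.213) = (-17.595, 16.992) km/h.
Bearing = atan2(-17.59, 16.99) = 314.00° clockwise from north.

314°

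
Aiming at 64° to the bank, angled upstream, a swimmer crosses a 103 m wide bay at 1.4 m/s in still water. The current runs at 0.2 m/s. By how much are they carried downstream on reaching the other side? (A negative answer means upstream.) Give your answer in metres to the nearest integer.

-34 m

Perpendicular speed = 1.258 m/s; crossing time = 103 / 1.258 = 81.856 s.
Net downstream speed = -0.414 m/s.
Drift = -0.414 × 81.856 = -33.865 m (upstream).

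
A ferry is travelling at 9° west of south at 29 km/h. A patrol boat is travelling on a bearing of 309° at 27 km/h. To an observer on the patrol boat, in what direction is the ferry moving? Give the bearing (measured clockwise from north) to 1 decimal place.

160.2°

Taking east as x and north as y: ferry velocity = (-4.537, -28.643) km/h; patrol boat velocity = (-20.983, 16.992) km/h.
Velocity of ferry relative to patrol boat = (-4.537, -28.643) − (-20.983, 16.992) = (16.446, -45.635) km/h.
Bearing = atan2(16.45, -45.63) = 160.18° clockwise from north.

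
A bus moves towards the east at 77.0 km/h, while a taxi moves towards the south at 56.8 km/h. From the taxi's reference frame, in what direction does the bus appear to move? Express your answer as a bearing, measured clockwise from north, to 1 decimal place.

053.6°

Taking east as x and north as y: bus velocity = (77.000, 0.000) km/h; taxi velocity = (0.000, -56.800) km/h.
Velocity of bus relative to taxi = (77.000, 0.000) − (0.000, -56.800) = (77.000, 56.800) km/h.
Bearing = atan2(77.00, 56.80) = 53.59° clockwise from north.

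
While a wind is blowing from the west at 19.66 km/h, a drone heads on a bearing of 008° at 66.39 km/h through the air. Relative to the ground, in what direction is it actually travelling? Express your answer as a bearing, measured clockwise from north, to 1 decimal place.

023.7°

Taking east as x and north as y: velocity relative to the air = (9.240, 65.744) km/h; the air relative to ground = (19.660, 0.000) km/h.
Velocity relative to ground = (9.240, 65.744) + (19.660, 0.000) = (28.900, 65.744) km/h.
Bearing = atan2(28.90, 65.74) = 23.73° clockwise from north.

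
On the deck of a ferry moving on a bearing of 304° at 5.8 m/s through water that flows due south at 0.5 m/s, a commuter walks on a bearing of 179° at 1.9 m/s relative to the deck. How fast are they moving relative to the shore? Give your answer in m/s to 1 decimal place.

4.8 m/s

In east/north components (m/s): commuter relative to ferry = (0.033, -1.900); ferry relative to water = (-4.808, 3.243); water relative to ground = (0.000, -0.500).
Sum = (-4.775, 0.844) m/s.
Speed = |(-4.775, 0.844)| = 4.849 m/s.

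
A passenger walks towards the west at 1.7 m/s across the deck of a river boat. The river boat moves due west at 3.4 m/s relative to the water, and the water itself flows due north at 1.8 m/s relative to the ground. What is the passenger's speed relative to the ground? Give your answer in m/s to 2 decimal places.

5.41 m/s

In east/north components (m/s): passenger relative to river boat = (-1.700, 0.000); river boat relative to water = (-3.400, 0.000); water relative to ground = (0.000, 1.800).
Sum = (-5.100, 1.800) m/s.
Speed = |(-5.100, 1.800)| = 5.408 m/s.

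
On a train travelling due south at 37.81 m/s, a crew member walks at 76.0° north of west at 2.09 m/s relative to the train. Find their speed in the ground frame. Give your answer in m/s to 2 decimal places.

35.79 m/s

Taking east as x and north as y: train velocity = (0.000, -37.810) m/s; crew member velocity relative to train = (-0.506, 2.028) m/s.
Velocity relative to ground = (0.000, -37.810) + (-0.506, 2.028) = (-0.506, -35.782) m/s.
Speed = |(-0.506, -35.782)| = 35.786 m/s.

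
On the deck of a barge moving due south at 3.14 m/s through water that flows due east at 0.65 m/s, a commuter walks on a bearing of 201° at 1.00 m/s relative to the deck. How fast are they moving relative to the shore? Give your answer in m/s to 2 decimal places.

4.08 m/s

In east/north components (m/s): commuter relative to barge = (-0.358, -0.934); barge relative to water = (0.000, -3.140); water relative to ground = (0.650, 0.000).
Sum = (0.292, -4.074) m/s.
Speed = |(0.292, -4.074)| = 4.084 m/s.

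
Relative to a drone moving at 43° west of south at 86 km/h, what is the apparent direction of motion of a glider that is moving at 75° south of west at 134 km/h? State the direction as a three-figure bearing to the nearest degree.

160°

Taking east as x and north as y: glider velocity = (-34.682, -129.434) km/h; drone velocity = (-58.652, -62.896) km/h.
Velocity of glider relative to drone = (-34.682, -129.434) − (-58.652, -62.896) = (23.970, -66.538) km/h.
Bearing = atan2(23.97, -66.54) = 160.19° clockwise from north.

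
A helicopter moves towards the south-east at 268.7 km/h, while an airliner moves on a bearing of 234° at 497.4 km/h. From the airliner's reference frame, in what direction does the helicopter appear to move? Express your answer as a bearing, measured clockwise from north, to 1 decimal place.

080.2°

Taking east as x and north as y: helicopter velocity = (190.000, -190.000) km/h; airliner velocity = (-402.405, -292.364) km/h.
Velocity of helicopter relative to airliner = (190.000, -190.000) − (-402.405, -292.364) = (592.405, 102.365) km/h.
Bearing = atan2(592.40, 102.36) = 80.20° clockwise from north.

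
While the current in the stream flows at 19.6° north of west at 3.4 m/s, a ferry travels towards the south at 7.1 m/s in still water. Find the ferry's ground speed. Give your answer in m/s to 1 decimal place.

6.8 m/s

Taking east as x and north as y: velocity relative to the water = (0.000, -7.100) m/s; the water relative to ground = (-3.203, 1.141) m/s.
Velocity relative to ground = (0.000, -7.100) + (-3.203, 1.141) = (-3.203, -5.959) m/s.
Speed = |(-3.203, -5.959)| = 6.766 m/s.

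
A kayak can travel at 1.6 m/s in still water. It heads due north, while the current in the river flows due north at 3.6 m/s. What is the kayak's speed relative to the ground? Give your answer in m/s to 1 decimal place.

5.2 m/s

Taking east as x and north as y: velocity relative to the water = (0.000, 1.600) m/s; the water relative to ground = (0.000, 3.600) m/s.
Velocity relative to ground = (0.000, 1.600) + (0.000, 3.600) = (0.000, 5.200) m/s.
Speed = |(0.000, 5.200)| = 5.200 m/s.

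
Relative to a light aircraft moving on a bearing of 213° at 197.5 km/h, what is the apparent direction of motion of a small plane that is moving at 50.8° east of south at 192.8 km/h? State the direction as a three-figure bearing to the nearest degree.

Taking east as x and north as y: small plane velocity = (149.409, -121.855) km/h; light aircraft velocity = (-107.566, -165.637) km/h.
Velocity of small plane relative to light aircraft = (149.409, -121.855) − (-107.566, -165.637) = (256.976, 43.782) km/h.
Bearing = atan2(256.98, 43.78) = 80.33° clockwise from north.

080°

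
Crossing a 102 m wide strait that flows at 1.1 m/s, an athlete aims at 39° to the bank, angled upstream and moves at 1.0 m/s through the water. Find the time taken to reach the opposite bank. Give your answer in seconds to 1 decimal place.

162.1 s

The component of the athlete's velocity perpendicular to the bank is 1.0 × sin 39° = 0.629 m/s.
The current is parallel to the bank, so it does not affect the crossing time.
Time = 102 / 0.629 = 162.080 s.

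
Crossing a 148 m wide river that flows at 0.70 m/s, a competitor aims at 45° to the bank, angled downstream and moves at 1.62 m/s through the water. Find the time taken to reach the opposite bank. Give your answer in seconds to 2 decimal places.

The component of the competitor's velocity perpendicular to the bank is 1.62 × sin 45° = 1.146 m/s.
The current is parallel to the bank, so it does not affect the crossing time.
Time = 148 / 1.146 = 129.200 s.

129.20 s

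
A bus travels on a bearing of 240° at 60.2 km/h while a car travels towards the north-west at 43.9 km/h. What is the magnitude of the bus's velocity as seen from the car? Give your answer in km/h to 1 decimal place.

Taking east as x and north as y: bus velocity = (-52.135, -30.100) km/h; car velocity = (-31.042, 31.042) km/h.
Velocity of bus relative to car = (-52.135, -30.100) − (-31.042, 31.042) = (-21.093, -61.142) km/h.
Magnitude = |(-21.093, -61.142)| = 64.678 km/h.

64.7 km/h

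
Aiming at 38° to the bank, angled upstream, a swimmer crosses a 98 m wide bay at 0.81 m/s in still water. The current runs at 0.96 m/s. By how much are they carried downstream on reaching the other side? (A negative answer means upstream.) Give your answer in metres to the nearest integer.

63 m

Perpendicular speed = 0.499 m/s; crossing time = 98 / 0.499 = 196.517 s.
Net downstream speed = 0.322 m/s.
Drift = 0.322 × 196.517 = 63.222 m (downstream).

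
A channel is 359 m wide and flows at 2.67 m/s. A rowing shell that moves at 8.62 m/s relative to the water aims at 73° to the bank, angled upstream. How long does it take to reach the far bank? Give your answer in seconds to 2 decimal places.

The component of the rowing shell's velocity perpendicular to the bank is 8.62 × sin 73° = 8.243 m/s.
The current is parallel to the bank, so it does not affect the crossing time.
Time = 359 / 8.243 = 43.550 s.

43.55 s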